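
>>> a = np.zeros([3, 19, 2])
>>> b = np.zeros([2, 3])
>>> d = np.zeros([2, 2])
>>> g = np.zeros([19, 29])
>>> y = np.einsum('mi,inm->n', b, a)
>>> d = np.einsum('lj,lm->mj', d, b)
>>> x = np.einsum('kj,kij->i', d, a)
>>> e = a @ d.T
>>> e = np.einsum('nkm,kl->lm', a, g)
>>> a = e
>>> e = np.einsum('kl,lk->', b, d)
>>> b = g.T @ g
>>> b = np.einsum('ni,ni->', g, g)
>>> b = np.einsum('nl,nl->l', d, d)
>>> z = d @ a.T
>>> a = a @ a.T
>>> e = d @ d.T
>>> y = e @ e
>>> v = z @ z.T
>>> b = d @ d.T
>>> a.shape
(29, 29)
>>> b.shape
(3, 3)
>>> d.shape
(3, 2)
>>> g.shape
(19, 29)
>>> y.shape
(3, 3)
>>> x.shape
(19,)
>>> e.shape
(3, 3)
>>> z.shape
(3, 29)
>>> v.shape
(3, 3)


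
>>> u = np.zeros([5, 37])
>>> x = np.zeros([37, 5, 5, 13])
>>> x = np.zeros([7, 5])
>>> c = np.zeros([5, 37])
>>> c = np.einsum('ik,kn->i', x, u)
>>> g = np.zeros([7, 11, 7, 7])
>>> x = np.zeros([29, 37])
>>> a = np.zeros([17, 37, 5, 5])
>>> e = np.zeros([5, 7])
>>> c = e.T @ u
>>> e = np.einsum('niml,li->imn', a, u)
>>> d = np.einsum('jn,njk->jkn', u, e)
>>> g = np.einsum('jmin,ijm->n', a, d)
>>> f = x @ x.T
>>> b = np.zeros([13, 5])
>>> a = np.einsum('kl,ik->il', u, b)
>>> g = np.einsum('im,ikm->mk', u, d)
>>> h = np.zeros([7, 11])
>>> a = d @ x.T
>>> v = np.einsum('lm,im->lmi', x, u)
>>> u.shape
(5, 37)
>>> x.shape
(29, 37)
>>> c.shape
(7, 37)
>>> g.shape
(37, 17)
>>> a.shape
(5, 17, 29)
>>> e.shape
(37, 5, 17)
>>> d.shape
(5, 17, 37)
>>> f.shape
(29, 29)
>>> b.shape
(13, 5)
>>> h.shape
(7, 11)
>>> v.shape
(29, 37, 5)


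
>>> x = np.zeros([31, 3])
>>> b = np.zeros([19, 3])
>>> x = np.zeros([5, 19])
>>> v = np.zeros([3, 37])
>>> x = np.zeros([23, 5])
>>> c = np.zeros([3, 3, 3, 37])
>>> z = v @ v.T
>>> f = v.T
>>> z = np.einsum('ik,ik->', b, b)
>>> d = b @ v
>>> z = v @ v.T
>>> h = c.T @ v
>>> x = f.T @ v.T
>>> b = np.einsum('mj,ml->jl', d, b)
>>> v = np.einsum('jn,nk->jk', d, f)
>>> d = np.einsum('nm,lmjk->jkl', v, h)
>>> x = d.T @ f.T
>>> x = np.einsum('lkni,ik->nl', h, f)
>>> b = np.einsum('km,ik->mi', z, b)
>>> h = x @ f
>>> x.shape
(3, 37)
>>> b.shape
(3, 37)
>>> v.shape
(19, 3)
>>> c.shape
(3, 3, 3, 37)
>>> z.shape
(3, 3)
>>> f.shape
(37, 3)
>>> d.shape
(3, 37, 37)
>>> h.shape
(3, 3)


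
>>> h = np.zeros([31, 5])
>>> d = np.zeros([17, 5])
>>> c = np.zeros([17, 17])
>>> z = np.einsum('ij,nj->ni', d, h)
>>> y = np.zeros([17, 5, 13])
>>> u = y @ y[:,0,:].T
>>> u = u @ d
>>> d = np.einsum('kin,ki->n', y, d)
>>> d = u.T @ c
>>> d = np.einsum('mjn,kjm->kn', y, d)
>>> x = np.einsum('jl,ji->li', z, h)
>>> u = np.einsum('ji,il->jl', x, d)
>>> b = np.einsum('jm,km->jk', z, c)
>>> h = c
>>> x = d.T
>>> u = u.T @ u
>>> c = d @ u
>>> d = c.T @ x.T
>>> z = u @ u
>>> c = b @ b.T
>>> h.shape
(17, 17)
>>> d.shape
(13, 13)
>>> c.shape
(31, 31)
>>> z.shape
(13, 13)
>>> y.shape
(17, 5, 13)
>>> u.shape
(13, 13)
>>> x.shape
(13, 5)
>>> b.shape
(31, 17)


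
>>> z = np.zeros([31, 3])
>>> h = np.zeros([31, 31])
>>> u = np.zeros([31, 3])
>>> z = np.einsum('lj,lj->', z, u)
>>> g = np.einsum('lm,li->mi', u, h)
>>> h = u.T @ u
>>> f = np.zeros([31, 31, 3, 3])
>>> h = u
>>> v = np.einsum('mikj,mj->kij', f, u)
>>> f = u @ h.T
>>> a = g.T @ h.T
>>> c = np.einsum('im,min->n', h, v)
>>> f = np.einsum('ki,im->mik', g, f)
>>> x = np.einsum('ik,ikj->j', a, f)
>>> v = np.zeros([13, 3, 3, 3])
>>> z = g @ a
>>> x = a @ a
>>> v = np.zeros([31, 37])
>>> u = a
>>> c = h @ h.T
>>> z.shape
(3, 31)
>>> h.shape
(31, 3)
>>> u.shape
(31, 31)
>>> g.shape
(3, 31)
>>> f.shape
(31, 31, 3)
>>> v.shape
(31, 37)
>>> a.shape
(31, 31)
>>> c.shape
(31, 31)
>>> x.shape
(31, 31)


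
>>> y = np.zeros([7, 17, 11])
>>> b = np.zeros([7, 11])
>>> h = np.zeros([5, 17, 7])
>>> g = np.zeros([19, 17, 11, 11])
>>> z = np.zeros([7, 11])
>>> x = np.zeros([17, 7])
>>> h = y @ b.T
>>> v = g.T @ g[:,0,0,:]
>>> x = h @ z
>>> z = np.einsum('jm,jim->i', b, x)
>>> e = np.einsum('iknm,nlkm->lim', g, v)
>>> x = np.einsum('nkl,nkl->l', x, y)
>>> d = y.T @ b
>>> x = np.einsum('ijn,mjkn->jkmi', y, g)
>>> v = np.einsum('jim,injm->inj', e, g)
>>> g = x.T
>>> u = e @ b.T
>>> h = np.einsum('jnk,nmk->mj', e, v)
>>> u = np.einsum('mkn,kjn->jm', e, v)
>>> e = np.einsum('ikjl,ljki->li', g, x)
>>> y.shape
(7, 17, 11)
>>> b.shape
(7, 11)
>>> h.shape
(17, 11)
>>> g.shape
(7, 19, 11, 17)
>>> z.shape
(17,)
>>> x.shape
(17, 11, 19, 7)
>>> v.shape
(19, 17, 11)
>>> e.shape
(17, 7)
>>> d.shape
(11, 17, 11)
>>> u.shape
(17, 11)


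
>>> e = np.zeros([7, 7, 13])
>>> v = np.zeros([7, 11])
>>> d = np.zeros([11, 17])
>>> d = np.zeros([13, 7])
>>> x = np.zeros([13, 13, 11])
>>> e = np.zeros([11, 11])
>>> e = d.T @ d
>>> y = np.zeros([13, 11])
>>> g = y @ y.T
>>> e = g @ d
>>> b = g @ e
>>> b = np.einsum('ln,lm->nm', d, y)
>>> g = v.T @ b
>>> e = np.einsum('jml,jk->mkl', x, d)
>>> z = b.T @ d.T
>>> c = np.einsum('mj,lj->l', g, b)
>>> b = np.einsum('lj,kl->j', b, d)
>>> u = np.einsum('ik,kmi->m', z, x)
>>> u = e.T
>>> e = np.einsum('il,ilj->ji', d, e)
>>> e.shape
(11, 13)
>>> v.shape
(7, 11)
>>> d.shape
(13, 7)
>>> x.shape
(13, 13, 11)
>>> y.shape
(13, 11)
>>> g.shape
(11, 11)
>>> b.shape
(11,)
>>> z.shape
(11, 13)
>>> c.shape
(7,)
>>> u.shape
(11, 7, 13)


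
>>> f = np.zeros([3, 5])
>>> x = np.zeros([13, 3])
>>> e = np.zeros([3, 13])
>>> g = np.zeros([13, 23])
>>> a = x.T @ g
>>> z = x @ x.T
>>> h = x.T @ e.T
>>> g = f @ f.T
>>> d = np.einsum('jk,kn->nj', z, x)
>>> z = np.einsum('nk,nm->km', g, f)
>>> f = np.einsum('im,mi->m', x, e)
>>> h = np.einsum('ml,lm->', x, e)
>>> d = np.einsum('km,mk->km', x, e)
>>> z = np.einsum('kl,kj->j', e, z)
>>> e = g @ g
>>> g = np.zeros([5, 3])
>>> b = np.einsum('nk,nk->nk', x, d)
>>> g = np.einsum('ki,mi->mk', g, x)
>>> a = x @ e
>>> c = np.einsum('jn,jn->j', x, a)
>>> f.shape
(3,)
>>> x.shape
(13, 3)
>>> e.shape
(3, 3)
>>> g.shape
(13, 5)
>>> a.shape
(13, 3)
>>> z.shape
(5,)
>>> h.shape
()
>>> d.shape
(13, 3)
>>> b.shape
(13, 3)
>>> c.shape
(13,)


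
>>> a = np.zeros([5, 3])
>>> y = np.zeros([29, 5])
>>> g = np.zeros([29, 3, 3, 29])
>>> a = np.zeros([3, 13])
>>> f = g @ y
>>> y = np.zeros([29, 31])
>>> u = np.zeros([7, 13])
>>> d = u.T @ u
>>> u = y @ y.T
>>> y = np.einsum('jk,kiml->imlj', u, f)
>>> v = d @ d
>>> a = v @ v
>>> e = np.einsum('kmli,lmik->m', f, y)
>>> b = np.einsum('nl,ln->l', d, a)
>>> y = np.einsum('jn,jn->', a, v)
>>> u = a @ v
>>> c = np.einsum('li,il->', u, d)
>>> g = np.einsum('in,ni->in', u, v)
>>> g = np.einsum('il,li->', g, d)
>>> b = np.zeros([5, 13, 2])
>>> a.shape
(13, 13)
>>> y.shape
()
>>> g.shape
()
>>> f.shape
(29, 3, 3, 5)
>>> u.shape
(13, 13)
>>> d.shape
(13, 13)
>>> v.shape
(13, 13)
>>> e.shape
(3,)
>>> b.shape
(5, 13, 2)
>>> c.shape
()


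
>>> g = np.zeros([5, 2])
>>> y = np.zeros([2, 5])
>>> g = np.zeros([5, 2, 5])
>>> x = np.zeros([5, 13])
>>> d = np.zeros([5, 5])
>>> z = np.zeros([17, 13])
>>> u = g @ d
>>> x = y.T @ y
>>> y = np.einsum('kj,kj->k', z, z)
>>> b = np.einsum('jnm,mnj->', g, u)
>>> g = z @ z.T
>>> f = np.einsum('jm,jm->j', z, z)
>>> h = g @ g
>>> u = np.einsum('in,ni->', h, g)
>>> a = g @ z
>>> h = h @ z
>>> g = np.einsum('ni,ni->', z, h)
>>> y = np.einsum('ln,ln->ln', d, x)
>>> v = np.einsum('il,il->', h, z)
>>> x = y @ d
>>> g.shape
()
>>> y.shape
(5, 5)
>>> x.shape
(5, 5)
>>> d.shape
(5, 5)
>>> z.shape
(17, 13)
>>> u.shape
()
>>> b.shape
()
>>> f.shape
(17,)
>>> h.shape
(17, 13)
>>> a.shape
(17, 13)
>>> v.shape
()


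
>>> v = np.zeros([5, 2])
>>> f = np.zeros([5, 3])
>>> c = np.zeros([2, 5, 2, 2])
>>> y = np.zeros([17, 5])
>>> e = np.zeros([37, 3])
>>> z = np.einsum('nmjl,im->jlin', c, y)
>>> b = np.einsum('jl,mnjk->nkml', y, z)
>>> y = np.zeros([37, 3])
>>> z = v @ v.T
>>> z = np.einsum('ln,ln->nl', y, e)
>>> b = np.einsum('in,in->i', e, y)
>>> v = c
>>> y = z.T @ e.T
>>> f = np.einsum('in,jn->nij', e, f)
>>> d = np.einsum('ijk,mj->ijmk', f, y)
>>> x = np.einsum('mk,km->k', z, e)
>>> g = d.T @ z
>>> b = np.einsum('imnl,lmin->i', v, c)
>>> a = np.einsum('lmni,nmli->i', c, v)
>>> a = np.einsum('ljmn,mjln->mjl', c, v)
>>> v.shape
(2, 5, 2, 2)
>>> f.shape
(3, 37, 5)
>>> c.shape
(2, 5, 2, 2)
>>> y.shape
(37, 37)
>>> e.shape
(37, 3)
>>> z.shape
(3, 37)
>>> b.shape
(2,)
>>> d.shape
(3, 37, 37, 5)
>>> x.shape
(37,)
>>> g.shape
(5, 37, 37, 37)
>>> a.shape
(2, 5, 2)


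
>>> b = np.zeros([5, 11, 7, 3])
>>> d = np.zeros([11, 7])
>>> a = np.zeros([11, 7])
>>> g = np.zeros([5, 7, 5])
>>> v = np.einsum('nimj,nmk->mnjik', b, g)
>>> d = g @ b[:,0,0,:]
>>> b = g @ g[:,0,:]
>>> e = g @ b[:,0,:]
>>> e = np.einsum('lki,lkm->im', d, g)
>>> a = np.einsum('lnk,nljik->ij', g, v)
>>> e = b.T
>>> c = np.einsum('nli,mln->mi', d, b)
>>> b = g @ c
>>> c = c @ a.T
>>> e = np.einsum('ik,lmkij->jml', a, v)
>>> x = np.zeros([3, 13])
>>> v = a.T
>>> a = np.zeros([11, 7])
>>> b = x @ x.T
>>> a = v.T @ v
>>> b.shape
(3, 3)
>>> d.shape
(5, 7, 3)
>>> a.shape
(11, 11)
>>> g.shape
(5, 7, 5)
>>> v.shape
(3, 11)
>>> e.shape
(5, 5, 7)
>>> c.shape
(5, 11)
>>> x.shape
(3, 13)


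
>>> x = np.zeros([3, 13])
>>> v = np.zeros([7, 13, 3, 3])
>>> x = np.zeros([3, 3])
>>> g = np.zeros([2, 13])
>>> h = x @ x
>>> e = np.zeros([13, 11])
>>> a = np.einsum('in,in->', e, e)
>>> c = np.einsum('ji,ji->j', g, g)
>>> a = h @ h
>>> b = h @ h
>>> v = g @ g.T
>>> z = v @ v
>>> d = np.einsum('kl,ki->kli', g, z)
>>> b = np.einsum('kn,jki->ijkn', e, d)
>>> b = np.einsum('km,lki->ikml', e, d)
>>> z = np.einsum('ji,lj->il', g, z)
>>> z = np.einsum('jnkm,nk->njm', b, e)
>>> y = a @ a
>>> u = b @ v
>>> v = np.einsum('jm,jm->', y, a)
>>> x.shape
(3, 3)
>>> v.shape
()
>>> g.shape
(2, 13)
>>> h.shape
(3, 3)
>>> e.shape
(13, 11)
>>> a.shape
(3, 3)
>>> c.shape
(2,)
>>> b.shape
(2, 13, 11, 2)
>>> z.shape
(13, 2, 2)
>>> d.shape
(2, 13, 2)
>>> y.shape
(3, 3)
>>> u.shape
(2, 13, 11, 2)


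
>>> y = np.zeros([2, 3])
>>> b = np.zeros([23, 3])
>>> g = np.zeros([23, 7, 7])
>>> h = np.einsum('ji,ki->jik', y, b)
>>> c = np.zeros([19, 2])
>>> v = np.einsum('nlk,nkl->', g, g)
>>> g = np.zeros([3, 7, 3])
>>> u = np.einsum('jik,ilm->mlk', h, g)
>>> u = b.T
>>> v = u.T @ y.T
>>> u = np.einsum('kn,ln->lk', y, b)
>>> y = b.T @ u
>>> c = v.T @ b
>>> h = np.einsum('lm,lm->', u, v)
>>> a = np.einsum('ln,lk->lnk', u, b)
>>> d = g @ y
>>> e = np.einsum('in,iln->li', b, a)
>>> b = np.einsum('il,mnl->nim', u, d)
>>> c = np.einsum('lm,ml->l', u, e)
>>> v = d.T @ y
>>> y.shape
(3, 2)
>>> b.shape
(7, 23, 3)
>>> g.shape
(3, 7, 3)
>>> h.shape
()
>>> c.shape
(23,)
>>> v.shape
(2, 7, 2)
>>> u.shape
(23, 2)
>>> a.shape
(23, 2, 3)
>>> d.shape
(3, 7, 2)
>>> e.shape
(2, 23)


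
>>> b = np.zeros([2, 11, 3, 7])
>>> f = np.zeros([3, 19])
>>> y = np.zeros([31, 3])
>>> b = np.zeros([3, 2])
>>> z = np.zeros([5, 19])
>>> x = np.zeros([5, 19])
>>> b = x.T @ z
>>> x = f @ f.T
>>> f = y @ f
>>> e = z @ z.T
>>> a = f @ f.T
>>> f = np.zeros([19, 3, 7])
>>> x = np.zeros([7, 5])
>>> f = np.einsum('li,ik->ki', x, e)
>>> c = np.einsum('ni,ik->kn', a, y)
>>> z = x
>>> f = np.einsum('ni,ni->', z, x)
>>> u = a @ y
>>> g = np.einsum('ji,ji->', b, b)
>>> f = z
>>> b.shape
(19, 19)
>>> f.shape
(7, 5)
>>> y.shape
(31, 3)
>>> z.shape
(7, 5)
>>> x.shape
(7, 5)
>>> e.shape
(5, 5)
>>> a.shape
(31, 31)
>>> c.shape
(3, 31)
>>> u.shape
(31, 3)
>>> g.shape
()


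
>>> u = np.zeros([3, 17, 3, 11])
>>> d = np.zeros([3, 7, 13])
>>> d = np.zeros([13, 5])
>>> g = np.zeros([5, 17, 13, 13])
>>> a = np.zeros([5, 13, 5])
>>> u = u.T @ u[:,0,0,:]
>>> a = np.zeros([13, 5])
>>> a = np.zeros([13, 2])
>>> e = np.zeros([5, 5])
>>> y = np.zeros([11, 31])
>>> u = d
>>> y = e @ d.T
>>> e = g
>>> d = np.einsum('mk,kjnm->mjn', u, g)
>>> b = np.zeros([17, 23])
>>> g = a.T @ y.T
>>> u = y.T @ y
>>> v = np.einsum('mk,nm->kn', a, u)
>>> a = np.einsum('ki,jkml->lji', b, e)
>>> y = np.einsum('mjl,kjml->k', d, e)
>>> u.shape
(13, 13)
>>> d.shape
(13, 17, 13)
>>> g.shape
(2, 5)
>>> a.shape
(13, 5, 23)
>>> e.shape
(5, 17, 13, 13)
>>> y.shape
(5,)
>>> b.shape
(17, 23)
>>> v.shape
(2, 13)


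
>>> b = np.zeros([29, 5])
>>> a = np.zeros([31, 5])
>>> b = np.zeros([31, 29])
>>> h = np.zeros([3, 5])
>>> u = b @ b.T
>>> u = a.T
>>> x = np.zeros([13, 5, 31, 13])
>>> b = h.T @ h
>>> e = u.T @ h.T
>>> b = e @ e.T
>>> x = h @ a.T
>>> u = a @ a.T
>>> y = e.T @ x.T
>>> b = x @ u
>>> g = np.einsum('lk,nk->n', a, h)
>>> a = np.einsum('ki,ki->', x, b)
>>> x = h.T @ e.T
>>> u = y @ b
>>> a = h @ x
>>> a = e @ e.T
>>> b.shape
(3, 31)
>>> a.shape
(31, 31)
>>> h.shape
(3, 5)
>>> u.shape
(3, 31)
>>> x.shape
(5, 31)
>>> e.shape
(31, 3)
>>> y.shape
(3, 3)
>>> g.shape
(3,)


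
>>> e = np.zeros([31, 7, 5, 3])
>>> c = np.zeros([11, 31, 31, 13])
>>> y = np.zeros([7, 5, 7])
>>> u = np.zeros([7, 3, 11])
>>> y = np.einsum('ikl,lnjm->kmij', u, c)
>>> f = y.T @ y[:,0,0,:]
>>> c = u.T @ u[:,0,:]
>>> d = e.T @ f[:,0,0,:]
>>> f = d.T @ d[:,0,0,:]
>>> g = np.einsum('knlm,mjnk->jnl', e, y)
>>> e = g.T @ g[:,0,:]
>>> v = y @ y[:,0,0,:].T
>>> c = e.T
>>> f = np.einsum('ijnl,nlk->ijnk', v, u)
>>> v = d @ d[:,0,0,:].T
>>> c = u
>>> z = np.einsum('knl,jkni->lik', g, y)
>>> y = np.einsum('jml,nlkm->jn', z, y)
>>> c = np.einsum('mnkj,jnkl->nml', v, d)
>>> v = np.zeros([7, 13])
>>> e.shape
(5, 7, 5)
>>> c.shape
(5, 3, 31)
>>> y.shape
(5, 3)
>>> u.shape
(7, 3, 11)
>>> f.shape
(3, 13, 7, 11)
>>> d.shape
(3, 5, 7, 31)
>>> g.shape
(13, 7, 5)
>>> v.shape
(7, 13)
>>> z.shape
(5, 31, 13)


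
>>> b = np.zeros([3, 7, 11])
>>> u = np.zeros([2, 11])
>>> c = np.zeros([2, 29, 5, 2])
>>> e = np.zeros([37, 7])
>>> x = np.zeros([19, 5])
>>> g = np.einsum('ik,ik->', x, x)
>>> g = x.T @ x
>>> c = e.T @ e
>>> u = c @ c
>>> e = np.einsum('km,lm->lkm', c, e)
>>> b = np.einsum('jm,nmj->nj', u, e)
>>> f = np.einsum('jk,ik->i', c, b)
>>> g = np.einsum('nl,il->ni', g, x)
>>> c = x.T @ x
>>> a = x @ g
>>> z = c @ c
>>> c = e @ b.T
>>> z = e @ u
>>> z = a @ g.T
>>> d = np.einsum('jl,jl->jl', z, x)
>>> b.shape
(37, 7)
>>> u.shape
(7, 7)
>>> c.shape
(37, 7, 37)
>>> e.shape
(37, 7, 7)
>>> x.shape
(19, 5)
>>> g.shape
(5, 19)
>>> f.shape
(37,)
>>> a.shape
(19, 19)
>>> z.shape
(19, 5)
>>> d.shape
(19, 5)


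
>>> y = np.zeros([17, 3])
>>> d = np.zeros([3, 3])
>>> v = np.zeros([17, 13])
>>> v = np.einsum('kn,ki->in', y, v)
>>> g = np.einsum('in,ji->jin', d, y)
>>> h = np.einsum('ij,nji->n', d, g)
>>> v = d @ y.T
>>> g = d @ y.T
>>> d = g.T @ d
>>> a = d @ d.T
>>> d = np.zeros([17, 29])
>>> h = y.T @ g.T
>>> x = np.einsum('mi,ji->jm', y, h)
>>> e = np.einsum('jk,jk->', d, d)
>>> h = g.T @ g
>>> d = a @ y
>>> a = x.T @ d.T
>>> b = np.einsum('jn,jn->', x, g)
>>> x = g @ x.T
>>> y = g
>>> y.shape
(3, 17)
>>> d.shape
(17, 3)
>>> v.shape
(3, 17)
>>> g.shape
(3, 17)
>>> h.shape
(17, 17)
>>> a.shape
(17, 17)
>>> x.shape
(3, 3)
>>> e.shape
()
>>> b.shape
()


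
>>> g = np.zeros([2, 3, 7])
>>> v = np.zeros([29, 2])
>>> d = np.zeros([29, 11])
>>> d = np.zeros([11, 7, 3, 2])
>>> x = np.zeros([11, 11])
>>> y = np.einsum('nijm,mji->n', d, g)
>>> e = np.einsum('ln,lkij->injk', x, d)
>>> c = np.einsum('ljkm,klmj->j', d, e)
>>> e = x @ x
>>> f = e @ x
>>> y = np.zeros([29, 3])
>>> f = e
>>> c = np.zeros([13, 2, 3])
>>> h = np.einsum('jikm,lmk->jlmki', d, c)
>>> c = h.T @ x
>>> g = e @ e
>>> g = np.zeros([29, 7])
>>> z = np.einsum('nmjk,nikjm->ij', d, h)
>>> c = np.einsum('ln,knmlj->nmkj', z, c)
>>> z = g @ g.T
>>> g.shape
(29, 7)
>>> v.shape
(29, 2)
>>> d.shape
(11, 7, 3, 2)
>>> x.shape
(11, 11)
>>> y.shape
(29, 3)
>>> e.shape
(11, 11)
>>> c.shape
(3, 2, 7, 11)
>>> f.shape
(11, 11)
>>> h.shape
(11, 13, 2, 3, 7)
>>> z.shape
(29, 29)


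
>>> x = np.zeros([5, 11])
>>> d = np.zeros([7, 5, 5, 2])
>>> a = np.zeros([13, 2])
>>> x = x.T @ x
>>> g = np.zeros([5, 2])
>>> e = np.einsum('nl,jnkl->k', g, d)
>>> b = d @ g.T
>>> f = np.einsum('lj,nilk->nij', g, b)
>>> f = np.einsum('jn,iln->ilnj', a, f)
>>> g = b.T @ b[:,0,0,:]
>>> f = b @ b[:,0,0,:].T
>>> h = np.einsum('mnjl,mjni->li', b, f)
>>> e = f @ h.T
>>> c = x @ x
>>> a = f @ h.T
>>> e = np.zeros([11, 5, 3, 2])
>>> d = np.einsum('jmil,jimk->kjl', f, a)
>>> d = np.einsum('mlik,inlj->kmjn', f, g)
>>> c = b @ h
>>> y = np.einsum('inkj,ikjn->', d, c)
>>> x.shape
(11, 11)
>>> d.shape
(7, 7, 5, 5)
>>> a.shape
(7, 5, 5, 5)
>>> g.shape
(5, 5, 5, 5)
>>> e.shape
(11, 5, 3, 2)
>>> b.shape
(7, 5, 5, 5)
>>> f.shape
(7, 5, 5, 7)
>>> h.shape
(5, 7)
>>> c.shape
(7, 5, 5, 7)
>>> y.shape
()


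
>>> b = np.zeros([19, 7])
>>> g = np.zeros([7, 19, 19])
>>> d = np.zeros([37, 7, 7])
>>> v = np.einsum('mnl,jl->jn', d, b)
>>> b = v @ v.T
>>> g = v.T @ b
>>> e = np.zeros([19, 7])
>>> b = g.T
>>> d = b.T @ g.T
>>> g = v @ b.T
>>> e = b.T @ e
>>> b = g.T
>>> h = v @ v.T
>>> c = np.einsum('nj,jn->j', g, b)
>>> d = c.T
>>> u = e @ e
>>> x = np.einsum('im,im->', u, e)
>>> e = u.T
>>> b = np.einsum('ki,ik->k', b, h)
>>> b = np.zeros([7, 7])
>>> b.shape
(7, 7)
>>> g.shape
(19, 19)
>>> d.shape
(19,)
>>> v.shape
(19, 7)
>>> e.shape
(7, 7)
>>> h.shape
(19, 19)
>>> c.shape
(19,)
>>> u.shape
(7, 7)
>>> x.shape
()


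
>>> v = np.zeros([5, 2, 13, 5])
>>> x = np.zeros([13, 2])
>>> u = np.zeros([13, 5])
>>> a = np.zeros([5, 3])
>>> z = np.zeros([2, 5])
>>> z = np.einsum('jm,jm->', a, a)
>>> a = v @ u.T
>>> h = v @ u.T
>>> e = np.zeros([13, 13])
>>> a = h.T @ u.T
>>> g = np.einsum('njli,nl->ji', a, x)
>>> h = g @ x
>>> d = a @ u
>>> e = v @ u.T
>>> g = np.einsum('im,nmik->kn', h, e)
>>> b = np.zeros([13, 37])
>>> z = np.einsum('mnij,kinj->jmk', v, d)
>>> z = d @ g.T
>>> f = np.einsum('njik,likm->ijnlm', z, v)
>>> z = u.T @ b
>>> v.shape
(5, 2, 13, 5)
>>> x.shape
(13, 2)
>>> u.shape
(13, 5)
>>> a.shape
(13, 13, 2, 13)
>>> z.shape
(5, 37)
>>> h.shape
(13, 2)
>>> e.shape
(5, 2, 13, 13)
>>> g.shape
(13, 5)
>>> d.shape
(13, 13, 2, 5)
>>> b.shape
(13, 37)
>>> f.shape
(2, 13, 13, 5, 5)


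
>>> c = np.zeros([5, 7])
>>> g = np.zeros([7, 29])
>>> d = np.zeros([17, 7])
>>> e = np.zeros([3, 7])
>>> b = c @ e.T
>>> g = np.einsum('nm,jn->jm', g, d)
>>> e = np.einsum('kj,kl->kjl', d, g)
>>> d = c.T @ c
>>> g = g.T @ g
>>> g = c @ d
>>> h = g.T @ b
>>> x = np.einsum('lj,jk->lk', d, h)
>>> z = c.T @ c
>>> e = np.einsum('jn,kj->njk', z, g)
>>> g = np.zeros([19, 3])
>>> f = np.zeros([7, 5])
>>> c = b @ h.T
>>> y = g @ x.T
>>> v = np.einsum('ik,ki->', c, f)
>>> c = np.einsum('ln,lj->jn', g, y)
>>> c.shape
(7, 3)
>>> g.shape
(19, 3)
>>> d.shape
(7, 7)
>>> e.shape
(7, 7, 5)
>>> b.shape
(5, 3)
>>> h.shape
(7, 3)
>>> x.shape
(7, 3)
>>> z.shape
(7, 7)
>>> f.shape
(7, 5)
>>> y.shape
(19, 7)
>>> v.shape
()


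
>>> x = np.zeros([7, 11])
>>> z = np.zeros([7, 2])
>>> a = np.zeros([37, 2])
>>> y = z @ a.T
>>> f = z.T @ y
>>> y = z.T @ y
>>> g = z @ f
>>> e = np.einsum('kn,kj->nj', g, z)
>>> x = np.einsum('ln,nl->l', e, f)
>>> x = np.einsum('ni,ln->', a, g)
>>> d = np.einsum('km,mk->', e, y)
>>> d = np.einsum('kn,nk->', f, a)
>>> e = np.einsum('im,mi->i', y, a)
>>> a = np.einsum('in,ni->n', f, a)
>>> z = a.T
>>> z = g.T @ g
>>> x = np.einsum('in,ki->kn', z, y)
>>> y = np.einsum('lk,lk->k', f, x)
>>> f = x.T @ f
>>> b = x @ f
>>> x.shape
(2, 37)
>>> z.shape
(37, 37)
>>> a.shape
(37,)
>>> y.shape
(37,)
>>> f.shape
(37, 37)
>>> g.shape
(7, 37)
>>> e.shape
(2,)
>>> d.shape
()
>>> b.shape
(2, 37)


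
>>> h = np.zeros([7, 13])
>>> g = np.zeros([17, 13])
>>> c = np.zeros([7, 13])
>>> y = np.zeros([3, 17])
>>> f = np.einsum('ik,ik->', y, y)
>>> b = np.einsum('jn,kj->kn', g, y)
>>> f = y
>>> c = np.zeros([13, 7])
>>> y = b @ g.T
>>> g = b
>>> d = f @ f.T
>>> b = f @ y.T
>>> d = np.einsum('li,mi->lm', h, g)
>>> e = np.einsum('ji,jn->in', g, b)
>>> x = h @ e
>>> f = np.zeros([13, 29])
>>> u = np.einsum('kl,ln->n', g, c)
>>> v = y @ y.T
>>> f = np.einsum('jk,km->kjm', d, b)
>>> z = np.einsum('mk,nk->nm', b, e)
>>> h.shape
(7, 13)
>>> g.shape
(3, 13)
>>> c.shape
(13, 7)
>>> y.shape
(3, 17)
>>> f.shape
(3, 7, 3)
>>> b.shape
(3, 3)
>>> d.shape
(7, 3)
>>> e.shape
(13, 3)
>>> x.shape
(7, 3)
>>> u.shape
(7,)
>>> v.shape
(3, 3)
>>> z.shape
(13, 3)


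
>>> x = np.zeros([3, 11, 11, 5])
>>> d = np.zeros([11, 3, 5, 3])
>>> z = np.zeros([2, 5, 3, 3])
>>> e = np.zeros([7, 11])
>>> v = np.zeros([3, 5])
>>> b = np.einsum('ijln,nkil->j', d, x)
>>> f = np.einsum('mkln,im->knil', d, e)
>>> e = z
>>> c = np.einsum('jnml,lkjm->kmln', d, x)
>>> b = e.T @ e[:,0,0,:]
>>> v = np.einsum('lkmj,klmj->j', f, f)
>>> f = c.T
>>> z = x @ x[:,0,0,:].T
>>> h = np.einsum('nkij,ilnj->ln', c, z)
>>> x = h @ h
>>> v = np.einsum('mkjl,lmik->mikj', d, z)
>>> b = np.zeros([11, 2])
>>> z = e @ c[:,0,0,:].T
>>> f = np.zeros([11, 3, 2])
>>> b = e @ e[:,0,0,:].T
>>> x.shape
(11, 11)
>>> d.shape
(11, 3, 5, 3)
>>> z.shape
(2, 5, 3, 11)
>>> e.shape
(2, 5, 3, 3)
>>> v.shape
(11, 11, 3, 5)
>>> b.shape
(2, 5, 3, 2)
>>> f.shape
(11, 3, 2)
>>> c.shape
(11, 5, 3, 3)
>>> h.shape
(11, 11)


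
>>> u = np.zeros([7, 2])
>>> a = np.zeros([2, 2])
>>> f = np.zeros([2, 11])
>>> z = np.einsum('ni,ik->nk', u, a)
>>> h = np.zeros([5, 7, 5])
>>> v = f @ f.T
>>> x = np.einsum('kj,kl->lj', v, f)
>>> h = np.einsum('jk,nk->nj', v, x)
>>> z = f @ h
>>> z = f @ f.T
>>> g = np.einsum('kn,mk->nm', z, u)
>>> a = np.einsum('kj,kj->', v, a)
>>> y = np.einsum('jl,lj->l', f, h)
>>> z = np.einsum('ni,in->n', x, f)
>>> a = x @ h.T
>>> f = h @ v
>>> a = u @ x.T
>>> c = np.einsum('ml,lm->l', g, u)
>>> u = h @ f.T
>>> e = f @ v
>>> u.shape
(11, 11)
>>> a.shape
(7, 11)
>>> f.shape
(11, 2)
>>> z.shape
(11,)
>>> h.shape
(11, 2)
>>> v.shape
(2, 2)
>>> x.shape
(11, 2)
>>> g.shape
(2, 7)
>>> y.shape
(11,)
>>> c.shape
(7,)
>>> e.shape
(11, 2)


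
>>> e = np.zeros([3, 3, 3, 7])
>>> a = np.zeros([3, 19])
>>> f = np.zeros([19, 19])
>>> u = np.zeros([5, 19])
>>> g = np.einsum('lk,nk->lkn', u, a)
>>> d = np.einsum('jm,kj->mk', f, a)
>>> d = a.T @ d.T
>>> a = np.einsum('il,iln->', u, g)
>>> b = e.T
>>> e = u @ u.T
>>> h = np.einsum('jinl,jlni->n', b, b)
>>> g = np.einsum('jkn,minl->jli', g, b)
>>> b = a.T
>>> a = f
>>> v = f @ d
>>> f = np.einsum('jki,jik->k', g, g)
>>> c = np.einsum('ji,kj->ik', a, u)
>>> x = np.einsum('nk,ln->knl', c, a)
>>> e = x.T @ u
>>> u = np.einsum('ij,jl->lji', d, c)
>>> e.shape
(19, 19, 19)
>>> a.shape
(19, 19)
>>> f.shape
(3,)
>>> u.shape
(5, 19, 19)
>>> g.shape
(5, 3, 3)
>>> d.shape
(19, 19)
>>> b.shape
()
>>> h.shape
(3,)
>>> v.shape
(19, 19)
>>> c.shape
(19, 5)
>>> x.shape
(5, 19, 19)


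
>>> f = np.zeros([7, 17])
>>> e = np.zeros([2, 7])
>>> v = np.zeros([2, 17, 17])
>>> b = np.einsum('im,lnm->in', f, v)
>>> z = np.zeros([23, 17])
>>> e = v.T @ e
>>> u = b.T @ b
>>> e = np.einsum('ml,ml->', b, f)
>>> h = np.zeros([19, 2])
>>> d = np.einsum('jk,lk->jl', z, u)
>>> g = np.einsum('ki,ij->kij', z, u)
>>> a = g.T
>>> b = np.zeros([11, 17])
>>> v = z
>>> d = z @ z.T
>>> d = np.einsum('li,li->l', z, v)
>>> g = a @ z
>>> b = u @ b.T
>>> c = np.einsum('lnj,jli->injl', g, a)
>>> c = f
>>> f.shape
(7, 17)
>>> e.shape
()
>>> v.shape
(23, 17)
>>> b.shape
(17, 11)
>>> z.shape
(23, 17)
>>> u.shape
(17, 17)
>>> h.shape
(19, 2)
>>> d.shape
(23,)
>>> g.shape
(17, 17, 17)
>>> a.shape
(17, 17, 23)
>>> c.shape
(7, 17)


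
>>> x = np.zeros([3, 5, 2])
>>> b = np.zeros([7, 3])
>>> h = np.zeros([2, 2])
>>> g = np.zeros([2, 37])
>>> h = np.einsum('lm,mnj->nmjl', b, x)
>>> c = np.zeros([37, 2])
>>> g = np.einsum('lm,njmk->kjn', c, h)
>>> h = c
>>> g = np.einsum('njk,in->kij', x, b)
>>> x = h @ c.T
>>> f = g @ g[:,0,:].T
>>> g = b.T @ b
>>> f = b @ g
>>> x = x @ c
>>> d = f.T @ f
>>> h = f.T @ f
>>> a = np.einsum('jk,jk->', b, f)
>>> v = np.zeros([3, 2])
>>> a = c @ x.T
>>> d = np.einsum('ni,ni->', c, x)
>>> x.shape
(37, 2)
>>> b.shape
(7, 3)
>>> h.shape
(3, 3)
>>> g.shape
(3, 3)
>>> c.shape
(37, 2)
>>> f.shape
(7, 3)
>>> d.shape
()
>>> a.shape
(37, 37)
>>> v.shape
(3, 2)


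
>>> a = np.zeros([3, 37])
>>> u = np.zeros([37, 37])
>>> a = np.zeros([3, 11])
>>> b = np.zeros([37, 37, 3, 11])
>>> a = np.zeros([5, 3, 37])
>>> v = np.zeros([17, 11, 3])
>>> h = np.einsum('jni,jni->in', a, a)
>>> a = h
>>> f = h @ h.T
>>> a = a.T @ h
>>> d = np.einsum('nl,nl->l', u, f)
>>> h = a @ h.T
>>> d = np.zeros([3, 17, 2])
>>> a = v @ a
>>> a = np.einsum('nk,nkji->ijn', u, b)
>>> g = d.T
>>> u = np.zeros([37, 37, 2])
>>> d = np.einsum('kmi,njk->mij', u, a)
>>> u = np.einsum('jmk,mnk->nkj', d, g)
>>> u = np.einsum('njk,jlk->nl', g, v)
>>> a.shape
(11, 3, 37)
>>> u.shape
(2, 11)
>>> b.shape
(37, 37, 3, 11)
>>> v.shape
(17, 11, 3)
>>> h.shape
(3, 37)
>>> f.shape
(37, 37)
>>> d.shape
(37, 2, 3)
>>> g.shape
(2, 17, 3)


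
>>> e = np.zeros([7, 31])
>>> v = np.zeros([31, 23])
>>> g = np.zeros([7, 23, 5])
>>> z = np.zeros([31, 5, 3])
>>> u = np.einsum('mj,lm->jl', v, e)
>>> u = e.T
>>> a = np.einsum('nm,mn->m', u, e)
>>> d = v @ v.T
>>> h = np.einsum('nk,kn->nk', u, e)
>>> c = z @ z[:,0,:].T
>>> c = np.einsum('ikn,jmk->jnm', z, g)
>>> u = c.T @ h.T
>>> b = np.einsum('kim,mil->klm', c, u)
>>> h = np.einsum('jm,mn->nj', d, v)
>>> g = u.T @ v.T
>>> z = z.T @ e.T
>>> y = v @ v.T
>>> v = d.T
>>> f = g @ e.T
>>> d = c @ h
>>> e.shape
(7, 31)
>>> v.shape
(31, 31)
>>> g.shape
(31, 3, 31)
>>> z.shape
(3, 5, 7)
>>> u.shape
(23, 3, 31)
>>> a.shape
(7,)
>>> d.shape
(7, 3, 31)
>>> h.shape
(23, 31)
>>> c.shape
(7, 3, 23)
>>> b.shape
(7, 31, 23)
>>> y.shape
(31, 31)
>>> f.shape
(31, 3, 7)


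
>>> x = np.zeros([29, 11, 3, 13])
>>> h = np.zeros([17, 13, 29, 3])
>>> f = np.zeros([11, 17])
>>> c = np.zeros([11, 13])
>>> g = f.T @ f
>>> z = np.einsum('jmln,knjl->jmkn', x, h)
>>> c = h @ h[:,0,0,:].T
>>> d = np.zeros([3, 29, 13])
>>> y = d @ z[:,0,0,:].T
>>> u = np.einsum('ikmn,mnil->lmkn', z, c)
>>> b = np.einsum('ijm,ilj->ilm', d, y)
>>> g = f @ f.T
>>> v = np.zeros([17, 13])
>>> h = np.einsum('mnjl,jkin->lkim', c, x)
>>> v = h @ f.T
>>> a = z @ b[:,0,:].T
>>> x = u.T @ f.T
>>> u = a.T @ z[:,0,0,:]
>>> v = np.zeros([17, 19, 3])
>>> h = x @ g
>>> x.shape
(13, 11, 17, 11)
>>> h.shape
(13, 11, 17, 11)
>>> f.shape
(11, 17)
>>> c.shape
(17, 13, 29, 17)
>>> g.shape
(11, 11)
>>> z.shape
(29, 11, 17, 13)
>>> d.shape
(3, 29, 13)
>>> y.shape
(3, 29, 29)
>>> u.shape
(3, 17, 11, 13)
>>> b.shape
(3, 29, 13)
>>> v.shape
(17, 19, 3)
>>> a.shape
(29, 11, 17, 3)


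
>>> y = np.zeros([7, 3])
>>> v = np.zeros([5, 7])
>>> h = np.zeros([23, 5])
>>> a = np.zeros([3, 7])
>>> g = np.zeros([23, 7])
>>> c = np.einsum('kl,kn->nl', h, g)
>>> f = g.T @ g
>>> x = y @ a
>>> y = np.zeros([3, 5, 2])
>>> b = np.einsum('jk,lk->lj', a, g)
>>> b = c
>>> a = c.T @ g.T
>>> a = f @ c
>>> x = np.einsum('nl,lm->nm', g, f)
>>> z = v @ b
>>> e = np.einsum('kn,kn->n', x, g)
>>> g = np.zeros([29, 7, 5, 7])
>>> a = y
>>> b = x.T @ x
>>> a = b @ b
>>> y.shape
(3, 5, 2)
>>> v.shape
(5, 7)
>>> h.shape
(23, 5)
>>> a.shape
(7, 7)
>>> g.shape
(29, 7, 5, 7)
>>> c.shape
(7, 5)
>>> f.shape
(7, 7)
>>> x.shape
(23, 7)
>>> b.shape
(7, 7)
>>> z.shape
(5, 5)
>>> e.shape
(7,)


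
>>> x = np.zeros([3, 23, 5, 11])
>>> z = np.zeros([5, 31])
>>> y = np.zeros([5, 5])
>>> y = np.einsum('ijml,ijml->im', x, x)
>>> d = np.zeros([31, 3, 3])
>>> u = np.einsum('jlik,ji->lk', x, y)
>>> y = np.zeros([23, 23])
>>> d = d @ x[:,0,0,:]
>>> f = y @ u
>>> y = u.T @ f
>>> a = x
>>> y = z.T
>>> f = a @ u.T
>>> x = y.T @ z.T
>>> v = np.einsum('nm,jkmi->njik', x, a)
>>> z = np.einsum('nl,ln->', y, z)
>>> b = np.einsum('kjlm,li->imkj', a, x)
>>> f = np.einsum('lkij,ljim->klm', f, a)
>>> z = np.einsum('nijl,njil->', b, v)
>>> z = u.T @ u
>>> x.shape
(5, 5)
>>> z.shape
(11, 11)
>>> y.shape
(31, 5)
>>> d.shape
(31, 3, 11)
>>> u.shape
(23, 11)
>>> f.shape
(23, 3, 11)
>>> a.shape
(3, 23, 5, 11)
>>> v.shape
(5, 3, 11, 23)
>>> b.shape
(5, 11, 3, 23)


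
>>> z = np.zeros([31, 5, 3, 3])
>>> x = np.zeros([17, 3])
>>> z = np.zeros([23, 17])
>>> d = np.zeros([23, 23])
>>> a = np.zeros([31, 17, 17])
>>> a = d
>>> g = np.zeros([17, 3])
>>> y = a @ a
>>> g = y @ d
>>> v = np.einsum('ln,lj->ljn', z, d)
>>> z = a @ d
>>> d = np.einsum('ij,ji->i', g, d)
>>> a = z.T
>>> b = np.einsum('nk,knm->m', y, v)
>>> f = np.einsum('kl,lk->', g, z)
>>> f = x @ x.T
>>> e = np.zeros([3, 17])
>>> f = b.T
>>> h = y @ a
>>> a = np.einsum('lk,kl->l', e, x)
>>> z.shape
(23, 23)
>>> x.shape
(17, 3)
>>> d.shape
(23,)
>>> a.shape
(3,)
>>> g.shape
(23, 23)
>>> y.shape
(23, 23)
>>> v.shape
(23, 23, 17)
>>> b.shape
(17,)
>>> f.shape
(17,)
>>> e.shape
(3, 17)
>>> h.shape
(23, 23)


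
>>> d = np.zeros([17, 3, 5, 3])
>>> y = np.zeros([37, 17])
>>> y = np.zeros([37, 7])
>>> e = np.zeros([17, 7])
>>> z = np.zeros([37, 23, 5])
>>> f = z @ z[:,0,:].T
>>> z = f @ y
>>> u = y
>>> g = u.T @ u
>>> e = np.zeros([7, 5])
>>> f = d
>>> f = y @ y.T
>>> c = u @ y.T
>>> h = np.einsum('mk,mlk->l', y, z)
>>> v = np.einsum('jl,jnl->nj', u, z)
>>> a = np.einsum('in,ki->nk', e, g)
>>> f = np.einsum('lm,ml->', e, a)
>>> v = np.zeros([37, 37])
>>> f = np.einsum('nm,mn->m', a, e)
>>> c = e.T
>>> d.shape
(17, 3, 5, 3)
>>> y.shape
(37, 7)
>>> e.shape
(7, 5)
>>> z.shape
(37, 23, 7)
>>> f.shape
(7,)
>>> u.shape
(37, 7)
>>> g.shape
(7, 7)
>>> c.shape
(5, 7)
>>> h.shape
(23,)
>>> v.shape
(37, 37)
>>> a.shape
(5, 7)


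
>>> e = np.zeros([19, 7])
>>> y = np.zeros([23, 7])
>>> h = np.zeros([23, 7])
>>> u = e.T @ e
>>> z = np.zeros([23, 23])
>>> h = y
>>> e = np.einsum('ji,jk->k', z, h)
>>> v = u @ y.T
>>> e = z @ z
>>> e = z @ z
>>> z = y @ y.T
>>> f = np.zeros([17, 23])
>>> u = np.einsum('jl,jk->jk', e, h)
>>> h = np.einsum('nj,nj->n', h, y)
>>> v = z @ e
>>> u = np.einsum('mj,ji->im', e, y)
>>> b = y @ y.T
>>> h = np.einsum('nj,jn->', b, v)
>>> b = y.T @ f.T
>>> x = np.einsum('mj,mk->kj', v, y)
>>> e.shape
(23, 23)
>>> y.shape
(23, 7)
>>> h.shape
()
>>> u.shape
(7, 23)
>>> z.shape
(23, 23)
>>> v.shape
(23, 23)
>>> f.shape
(17, 23)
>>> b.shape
(7, 17)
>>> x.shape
(7, 23)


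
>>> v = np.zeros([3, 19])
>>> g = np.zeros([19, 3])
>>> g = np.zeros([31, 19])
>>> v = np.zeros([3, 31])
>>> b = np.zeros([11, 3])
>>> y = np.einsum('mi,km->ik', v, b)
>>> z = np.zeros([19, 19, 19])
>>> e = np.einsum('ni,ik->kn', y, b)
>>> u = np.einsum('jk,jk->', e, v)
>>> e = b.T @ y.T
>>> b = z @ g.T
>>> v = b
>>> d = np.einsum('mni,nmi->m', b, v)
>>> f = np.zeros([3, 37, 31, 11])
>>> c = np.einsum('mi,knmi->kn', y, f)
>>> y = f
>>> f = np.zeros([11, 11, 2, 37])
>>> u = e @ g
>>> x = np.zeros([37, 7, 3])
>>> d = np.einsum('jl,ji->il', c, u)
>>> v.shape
(19, 19, 31)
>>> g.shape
(31, 19)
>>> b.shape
(19, 19, 31)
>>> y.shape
(3, 37, 31, 11)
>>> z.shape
(19, 19, 19)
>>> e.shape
(3, 31)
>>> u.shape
(3, 19)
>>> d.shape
(19, 37)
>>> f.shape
(11, 11, 2, 37)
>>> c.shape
(3, 37)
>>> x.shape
(37, 7, 3)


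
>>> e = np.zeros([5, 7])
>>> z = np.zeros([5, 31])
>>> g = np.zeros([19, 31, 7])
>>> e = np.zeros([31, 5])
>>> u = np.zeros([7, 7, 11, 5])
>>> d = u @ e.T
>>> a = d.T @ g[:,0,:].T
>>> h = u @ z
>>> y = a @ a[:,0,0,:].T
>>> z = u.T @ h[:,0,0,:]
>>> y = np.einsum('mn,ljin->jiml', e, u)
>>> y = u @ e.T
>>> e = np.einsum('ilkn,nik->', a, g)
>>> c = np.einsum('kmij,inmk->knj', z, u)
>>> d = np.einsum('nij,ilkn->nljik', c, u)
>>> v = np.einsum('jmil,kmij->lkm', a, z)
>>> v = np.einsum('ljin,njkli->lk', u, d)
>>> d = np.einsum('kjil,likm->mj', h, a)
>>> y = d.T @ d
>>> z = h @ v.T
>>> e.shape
()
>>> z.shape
(7, 7, 11, 7)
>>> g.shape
(19, 31, 7)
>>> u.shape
(7, 7, 11, 5)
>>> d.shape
(19, 7)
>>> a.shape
(31, 11, 7, 19)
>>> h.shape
(7, 7, 11, 31)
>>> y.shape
(7, 7)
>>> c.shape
(5, 7, 31)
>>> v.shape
(7, 31)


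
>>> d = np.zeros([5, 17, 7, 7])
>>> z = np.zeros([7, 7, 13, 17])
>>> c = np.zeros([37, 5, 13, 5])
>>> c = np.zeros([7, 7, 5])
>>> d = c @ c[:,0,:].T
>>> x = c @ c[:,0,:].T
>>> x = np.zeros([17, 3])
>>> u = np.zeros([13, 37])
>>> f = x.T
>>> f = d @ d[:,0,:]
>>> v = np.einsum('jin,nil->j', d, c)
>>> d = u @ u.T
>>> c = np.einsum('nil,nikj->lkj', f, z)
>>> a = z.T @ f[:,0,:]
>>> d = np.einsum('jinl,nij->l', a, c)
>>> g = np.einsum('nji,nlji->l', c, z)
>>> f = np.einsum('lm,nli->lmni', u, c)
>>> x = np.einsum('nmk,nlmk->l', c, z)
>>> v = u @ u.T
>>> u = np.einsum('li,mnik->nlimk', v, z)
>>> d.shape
(7,)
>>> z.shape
(7, 7, 13, 17)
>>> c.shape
(7, 13, 17)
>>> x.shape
(7,)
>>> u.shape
(7, 13, 13, 7, 17)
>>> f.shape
(13, 37, 7, 17)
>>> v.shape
(13, 13)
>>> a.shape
(17, 13, 7, 7)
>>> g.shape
(7,)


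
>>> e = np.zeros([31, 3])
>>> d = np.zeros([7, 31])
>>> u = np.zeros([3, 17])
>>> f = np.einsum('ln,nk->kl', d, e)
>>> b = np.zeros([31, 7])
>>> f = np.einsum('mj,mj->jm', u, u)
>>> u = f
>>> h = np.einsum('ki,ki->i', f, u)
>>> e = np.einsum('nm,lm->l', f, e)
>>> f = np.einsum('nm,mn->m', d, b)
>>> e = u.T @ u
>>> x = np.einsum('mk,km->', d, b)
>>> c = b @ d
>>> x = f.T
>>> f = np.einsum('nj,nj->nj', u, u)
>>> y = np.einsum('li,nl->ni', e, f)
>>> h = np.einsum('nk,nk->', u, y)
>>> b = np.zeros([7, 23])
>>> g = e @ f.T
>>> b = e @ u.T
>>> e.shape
(3, 3)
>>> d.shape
(7, 31)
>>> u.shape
(17, 3)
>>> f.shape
(17, 3)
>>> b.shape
(3, 17)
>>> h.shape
()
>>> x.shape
(31,)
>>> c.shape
(31, 31)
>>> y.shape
(17, 3)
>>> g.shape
(3, 17)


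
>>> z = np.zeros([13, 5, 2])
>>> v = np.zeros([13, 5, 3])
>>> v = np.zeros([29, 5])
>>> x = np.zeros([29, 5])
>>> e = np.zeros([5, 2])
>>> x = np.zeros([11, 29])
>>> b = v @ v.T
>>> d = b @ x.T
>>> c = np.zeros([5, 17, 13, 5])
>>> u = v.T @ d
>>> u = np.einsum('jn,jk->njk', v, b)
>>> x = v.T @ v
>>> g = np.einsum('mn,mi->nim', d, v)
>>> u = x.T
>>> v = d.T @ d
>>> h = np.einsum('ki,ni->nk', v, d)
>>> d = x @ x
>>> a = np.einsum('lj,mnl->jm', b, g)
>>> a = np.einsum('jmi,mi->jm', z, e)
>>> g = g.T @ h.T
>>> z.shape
(13, 5, 2)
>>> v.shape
(11, 11)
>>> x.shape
(5, 5)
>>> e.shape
(5, 2)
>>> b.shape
(29, 29)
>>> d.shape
(5, 5)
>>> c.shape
(5, 17, 13, 5)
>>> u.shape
(5, 5)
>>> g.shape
(29, 5, 29)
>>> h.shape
(29, 11)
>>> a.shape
(13, 5)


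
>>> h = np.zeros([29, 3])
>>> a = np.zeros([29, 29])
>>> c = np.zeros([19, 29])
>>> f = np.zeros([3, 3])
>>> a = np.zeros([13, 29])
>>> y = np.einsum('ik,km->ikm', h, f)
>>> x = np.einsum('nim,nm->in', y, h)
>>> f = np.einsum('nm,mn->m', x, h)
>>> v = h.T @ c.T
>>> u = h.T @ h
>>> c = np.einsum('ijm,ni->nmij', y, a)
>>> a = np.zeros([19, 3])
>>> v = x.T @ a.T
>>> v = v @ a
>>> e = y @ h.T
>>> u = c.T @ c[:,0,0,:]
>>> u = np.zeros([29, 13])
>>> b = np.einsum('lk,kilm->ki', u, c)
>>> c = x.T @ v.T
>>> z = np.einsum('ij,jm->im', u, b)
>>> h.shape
(29, 3)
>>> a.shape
(19, 3)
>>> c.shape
(29, 29)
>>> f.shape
(29,)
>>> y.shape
(29, 3, 3)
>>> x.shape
(3, 29)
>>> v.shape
(29, 3)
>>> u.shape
(29, 13)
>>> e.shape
(29, 3, 29)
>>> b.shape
(13, 3)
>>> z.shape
(29, 3)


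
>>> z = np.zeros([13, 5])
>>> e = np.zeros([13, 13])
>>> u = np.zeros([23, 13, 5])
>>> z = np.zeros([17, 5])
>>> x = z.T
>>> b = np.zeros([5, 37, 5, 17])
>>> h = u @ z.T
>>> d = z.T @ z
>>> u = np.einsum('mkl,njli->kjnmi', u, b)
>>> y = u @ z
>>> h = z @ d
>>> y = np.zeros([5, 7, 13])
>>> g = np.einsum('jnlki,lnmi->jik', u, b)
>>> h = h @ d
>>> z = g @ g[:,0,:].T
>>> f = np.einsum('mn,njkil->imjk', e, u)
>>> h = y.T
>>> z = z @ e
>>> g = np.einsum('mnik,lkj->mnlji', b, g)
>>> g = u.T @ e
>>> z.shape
(13, 17, 13)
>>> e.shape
(13, 13)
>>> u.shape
(13, 37, 5, 23, 17)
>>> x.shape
(5, 17)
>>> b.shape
(5, 37, 5, 17)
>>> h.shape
(13, 7, 5)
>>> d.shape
(5, 5)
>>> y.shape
(5, 7, 13)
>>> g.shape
(17, 23, 5, 37, 13)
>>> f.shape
(23, 13, 37, 5)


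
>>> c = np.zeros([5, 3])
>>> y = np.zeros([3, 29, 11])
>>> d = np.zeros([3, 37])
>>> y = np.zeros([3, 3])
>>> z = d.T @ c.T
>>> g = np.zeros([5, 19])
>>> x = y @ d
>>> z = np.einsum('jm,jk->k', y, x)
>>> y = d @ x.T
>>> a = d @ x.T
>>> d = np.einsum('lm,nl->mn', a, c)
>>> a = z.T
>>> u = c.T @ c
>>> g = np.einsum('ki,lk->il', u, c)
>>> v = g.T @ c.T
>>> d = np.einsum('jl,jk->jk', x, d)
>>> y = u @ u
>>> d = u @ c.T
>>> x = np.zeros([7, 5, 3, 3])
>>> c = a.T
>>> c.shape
(37,)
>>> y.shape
(3, 3)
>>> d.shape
(3, 5)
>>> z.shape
(37,)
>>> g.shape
(3, 5)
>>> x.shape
(7, 5, 3, 3)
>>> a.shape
(37,)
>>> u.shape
(3, 3)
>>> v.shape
(5, 5)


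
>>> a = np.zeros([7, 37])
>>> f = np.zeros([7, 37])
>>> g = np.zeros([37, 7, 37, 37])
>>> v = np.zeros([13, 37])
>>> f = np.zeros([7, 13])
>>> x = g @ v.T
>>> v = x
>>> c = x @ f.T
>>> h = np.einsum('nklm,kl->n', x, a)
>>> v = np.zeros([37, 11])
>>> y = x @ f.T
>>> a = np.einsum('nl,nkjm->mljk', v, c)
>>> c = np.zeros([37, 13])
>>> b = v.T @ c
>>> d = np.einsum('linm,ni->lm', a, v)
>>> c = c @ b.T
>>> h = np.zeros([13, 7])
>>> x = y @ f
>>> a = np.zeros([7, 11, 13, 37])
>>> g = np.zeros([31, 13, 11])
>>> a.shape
(7, 11, 13, 37)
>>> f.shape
(7, 13)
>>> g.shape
(31, 13, 11)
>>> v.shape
(37, 11)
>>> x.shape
(37, 7, 37, 13)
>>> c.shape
(37, 11)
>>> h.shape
(13, 7)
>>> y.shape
(37, 7, 37, 7)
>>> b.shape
(11, 13)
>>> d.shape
(7, 7)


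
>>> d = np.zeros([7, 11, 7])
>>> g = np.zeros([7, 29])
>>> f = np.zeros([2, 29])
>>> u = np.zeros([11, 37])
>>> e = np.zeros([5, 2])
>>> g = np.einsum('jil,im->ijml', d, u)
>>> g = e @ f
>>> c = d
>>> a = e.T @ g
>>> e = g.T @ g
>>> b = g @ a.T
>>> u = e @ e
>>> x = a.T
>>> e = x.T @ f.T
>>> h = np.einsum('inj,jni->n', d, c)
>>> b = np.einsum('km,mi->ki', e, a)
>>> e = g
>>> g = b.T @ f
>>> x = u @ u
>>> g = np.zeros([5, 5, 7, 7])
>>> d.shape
(7, 11, 7)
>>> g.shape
(5, 5, 7, 7)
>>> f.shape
(2, 29)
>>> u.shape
(29, 29)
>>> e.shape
(5, 29)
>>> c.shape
(7, 11, 7)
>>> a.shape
(2, 29)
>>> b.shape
(2, 29)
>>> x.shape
(29, 29)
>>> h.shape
(11,)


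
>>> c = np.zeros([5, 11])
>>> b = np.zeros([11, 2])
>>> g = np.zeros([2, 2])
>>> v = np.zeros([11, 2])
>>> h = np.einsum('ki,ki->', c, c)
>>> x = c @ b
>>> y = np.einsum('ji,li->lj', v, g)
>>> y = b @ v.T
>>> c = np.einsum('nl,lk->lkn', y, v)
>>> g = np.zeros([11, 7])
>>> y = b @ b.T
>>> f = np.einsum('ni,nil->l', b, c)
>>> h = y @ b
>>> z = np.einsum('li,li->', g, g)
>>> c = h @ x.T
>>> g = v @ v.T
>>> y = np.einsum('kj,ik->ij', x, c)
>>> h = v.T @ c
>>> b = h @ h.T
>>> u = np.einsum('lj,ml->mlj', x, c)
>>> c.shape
(11, 5)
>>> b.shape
(2, 2)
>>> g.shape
(11, 11)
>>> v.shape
(11, 2)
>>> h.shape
(2, 5)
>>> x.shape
(5, 2)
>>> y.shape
(11, 2)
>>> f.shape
(11,)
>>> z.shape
()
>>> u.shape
(11, 5, 2)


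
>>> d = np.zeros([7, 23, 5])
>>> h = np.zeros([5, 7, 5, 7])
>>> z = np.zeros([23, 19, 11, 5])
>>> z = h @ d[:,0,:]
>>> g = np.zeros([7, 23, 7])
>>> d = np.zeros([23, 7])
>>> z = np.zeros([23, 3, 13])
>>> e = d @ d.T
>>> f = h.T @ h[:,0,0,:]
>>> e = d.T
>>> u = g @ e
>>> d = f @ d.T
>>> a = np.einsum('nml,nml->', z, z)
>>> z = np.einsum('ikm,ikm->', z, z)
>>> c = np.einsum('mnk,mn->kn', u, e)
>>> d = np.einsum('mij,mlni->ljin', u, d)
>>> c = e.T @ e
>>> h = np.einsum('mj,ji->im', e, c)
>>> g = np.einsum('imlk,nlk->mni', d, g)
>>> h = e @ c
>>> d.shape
(5, 23, 23, 7)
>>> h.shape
(7, 23)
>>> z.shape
()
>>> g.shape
(23, 7, 5)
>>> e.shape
(7, 23)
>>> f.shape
(7, 5, 7, 7)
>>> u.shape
(7, 23, 23)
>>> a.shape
()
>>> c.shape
(23, 23)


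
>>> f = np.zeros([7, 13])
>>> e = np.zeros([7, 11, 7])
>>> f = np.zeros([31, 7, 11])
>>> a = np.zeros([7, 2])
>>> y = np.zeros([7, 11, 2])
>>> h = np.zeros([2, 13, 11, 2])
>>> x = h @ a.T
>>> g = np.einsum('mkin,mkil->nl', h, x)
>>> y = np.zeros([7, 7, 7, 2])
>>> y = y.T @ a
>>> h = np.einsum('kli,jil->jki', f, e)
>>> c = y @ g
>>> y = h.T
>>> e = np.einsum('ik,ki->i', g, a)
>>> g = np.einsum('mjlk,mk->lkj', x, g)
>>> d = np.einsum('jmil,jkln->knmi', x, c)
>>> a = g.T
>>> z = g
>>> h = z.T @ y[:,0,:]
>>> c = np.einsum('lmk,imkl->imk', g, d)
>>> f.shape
(31, 7, 11)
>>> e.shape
(2,)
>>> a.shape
(13, 7, 11)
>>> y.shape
(11, 31, 7)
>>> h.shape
(13, 7, 7)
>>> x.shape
(2, 13, 11, 7)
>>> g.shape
(11, 7, 13)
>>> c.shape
(7, 7, 13)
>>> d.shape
(7, 7, 13, 11)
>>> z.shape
(11, 7, 13)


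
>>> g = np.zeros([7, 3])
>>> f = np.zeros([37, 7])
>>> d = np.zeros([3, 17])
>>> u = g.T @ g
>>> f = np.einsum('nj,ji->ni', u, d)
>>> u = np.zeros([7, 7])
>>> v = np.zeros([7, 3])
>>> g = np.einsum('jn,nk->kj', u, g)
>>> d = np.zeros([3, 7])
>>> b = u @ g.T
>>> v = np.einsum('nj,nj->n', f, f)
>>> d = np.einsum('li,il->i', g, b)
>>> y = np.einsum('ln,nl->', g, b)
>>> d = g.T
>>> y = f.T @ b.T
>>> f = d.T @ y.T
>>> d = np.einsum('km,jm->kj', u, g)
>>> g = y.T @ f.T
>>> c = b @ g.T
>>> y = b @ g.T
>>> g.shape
(7, 3)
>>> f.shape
(3, 17)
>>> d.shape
(7, 3)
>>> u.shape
(7, 7)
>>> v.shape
(3,)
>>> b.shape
(7, 3)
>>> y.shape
(7, 7)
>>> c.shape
(7, 7)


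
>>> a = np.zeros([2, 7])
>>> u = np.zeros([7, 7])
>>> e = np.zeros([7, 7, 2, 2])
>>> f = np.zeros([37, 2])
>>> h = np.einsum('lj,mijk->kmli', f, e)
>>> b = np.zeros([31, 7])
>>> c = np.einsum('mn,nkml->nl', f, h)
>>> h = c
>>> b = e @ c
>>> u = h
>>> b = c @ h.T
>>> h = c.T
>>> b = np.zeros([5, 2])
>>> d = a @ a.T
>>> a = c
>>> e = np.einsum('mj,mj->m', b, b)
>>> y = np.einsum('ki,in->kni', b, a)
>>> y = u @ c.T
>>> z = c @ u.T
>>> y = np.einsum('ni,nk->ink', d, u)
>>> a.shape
(2, 7)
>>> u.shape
(2, 7)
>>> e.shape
(5,)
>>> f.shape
(37, 2)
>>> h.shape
(7, 2)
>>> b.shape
(5, 2)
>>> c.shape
(2, 7)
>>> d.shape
(2, 2)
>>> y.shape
(2, 2, 7)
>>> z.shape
(2, 2)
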